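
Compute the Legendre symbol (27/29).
(27/29) = 27^{14} mod 29 = -1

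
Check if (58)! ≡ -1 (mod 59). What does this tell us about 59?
(58)! mod 59 = 58. Since this equals -1 (mod 59), Wilson confirms 59 is prime.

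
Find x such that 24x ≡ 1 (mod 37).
Since 37 is prime, by Fermat 24^(-1) ≡ 24^{35} ≡ 17 (mod 37). Verify: 24 × 17 = 408 ≡ 1 (mod 37)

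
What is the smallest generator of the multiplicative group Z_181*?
g = 2. Powers: [2, 4, 8, 16, 32, 64, ...] generates all 180 non-zero residues.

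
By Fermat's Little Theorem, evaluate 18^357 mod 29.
By Fermat: 18^{28} ≡ 1 mod 29. 357 ≡ 21 mod 28. So 18^{357} ≡ 18^{21} ≡ 12 mod 29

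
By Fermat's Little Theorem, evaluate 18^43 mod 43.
By Fermat: 18^{42} ≡ 1 (mod 43). So 18^{43} = 18^{42} · 18^{1} ≡ 18^{1} ≡ 18 (mod 43)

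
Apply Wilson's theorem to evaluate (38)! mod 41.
(40)! = (38)! × (39) × (40) ≡ -1 mod 41. So (38)! ≡ -1 × [(40)(39)]^(-1) ≡ 20 mod 41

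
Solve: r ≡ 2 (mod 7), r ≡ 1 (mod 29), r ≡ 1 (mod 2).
M = 7 × 29 × 2 = 406. M₁ = 58, y₁ ≡ 4 (mod 7). M₂ = 14, y₂ ≡ 27 (mod 29). M₃ = 203, y₃ ≡ 1 (mod 2). r = 2×58×4 + 1×14×27 + 1×203×1 ≡ 233 (mod 406)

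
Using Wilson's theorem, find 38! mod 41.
(40)! = (38)! × (39) × (40) ≡ -1 (mod 41). So (38)! ≡ -1 × [(40)(39)]^(-1) ≡ 20 (mod 41)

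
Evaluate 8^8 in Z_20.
By repeated squaring mod 20: 8^{1}≡8, 8^{2}≡4, 8^{4}≡16, 8^{8}≡16. So 8^{8} ≡ 16 mod 20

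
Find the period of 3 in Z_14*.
Powers of 3 mod 14: 3^1≡3, 3^2≡9, 3^3≡13, 3^4≡11, 3^5≡5, 3^6≡1. ord_14(3) = 6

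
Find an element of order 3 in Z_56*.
9 has order 3 mod 56 since 9^{3} ≡ 1 mod 56 and no smaller power works.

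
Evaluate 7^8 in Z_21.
By repeated squaring mod 21: 7^{1}≡7, 7^{2}≡7, 7^{4}≡7, 7^{8}≡7. So 7^{8} ≡ 7 mod 21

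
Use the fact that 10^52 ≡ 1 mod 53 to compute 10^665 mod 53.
By Fermat: 10^{52} ≡ 1 mod 53. 665 ≡ 41 mod 52. So 10^{665} ≡ 10^{41} ≡ 47 mod 53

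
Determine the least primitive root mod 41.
g = 6. Powers: [6, 36, 11, 25, 27, 39, 29, ...] generates all 40 non-zero residues.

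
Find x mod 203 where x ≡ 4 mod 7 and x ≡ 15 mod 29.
M = 7 × 29 = 203. M₁ = 29, y₁ ≡ 1 mod 7. M₂ = 7, y₂ ≡ 25 mod 29. x = 4×29×1 + 15×7×25 ≡ 102 mod 203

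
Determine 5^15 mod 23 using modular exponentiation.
By repeated squaring (mod 23): 5^{1}≡5, 5^{2}≡2, 5^{4}≡4, 5^{8}≡16. Then 5^{15} = 5^{8+4+2+1} ≡ 16 × 4 × 2 × 5 ≡ 19 (mod 23)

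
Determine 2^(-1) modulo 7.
Since 7 is prime, by Fermat 2^(-1) ≡ 2^{5} ≡ 4 (mod 7). Verify: 2 × 4 = 8 ≡ 1 (mod 7)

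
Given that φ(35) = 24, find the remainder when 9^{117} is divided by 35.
By Euler: 9^{24} ≡ 1 (mod 35) since gcd(9, 35) = 1. 117 = 4×24 + 21. So 9^{117} ≡ 9^{21} ≡ 29 (mod 35)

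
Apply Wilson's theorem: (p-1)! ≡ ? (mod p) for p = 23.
By Wilson's theorem, (22)! ≡ -1 ≡ 22 (mod 23)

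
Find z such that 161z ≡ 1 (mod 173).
Since 173 is prime, by Fermat 161^(-1) ≡ 161^{171} ≡ 72 (mod 173). Verify: 161 × 72 = 11592 ≡ 1 (mod 173)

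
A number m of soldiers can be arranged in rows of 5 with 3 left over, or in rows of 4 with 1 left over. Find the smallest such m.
M = 5 × 4 = 20. M₁ = 4, y₁ ≡ 4 (mod 5). M₂ = 5, y₂ ≡ 1 (mod 4). m = 3×4×4 + 1×5×1 ≡ 13 (mod 20)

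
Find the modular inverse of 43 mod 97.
Since 97 is prime, by Fermat 43^(-1) ≡ 43^{95} ≡ 88 (mod 97). Verify: 43 × 88 = 3784 ≡ 1 (mod 97)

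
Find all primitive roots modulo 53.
There are φ(52) = 24 primitive roots mod 53: {2, 3, 5, 8, 12, 14, 18, 19, 20, 21, 22, 26, 27, 31, 32, 33, 34, 35, 39, 41, 45, 48, 50, 51}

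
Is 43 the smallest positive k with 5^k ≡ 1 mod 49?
Powers of 5 mod 49: 5^1≡5, 5^2≡25, 5^3≡27, 5^4≡37, 5^5≡38, 5^6≡43, 5^7≡19, 5^8≡46, 5^9≡34, 5^10≡23, 5^11≡17, 5^12≡36, 5^13≡33, 5^14≡18, 5^15≡41, 5^16≡9, 5^17≡45, 5^18≡29, 5^19≡47, 5^20≡39, 5^21≡48, 5^22≡44, 5^23≡24, 5^24≡22, 5^25≡12, 5^26≡11, 5^27≡6, 5^28≡30, 5^29≡3, 5^30≡15, 5^31≡26, 5^32≡32, 5^33≡13, 5^34≡16, 5^35≡31, 5^36≡8, 5^37≡40, 5^38≡4, 5^39≡20, 5^40≡2, 5^41≡10, 5^42≡1. Already 5^42≡1, so the order is 42 < 43. No, the actual order is 42.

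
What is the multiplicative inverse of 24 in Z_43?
Since 43 is prime, by Fermat 24^(-1) ≡ 24^{41} ≡ 9 mod 43. Verify: 24 × 9 = 216 ≡ 1 mod 43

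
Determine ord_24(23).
Powers of 23 mod 24: 23^1≡23, 23^2≡1. So the order of 23 is 2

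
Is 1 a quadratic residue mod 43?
By Euler's criterion: 1^{21} ≡ 1 mod 43. Since this equals 1, 1 is a QR.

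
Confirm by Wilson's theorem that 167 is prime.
(166)! mod 167 = 166. Since this equals -1 mod 167, Wilson confirms 167 is prime.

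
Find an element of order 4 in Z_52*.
5 has order 4 mod 52 since 5^{4} ≡ 1 (mod 52) and no smaller power works.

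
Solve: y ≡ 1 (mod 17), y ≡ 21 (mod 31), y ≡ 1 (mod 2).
M = 17 × 31 × 2 = 1054. M₁ = 62, y₁ ≡ 14 (mod 17). M₂ = 34, y₂ ≡ 21 (mod 31). M₃ = 527, y₃ ≡ 1 (mod 2). y = 1×62×14 + 21×34×21 + 1×527×1 ≡ 579 (mod 1054)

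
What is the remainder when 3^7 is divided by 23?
By repeated squaring (mod 23): 3^{1}≡3, 3^{2}≡9, 3^{4}≡12. Then 3^{7} = 3^{4+2+1} ≡ 12 × 9 × 3 ≡ 2 (mod 23)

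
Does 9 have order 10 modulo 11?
9^{5} ≡ 1 (mod 11) and 5 < 10, so ord_11(9) = 5 ≠ 10 and 9 is not a primitive root.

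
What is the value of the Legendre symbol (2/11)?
(2/11) = 2^{5} mod 11 = -1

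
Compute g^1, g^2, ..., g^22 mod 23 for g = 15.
15^1, 15^2, ..., 15^{22} mod 23: [15, 18, 17, 2, 7, 13, 11, 4, 14, 3, 22, 8, 5, 6, 21, 16, 10, 12, 19, 9, 20, 1]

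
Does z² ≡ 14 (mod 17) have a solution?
By Euler's criterion: 14^{8} ≡ 16 (mod 17). Since this equals -1 (≡ 16), 14 is not a QR.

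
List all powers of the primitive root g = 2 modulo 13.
2^1, 2^2, ..., 2^{12} mod 13: [2, 4, 8, 3, 6, 12, 11, 9, 5, 10, 7, 1]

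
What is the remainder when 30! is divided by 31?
By Wilson's theorem, (30)! ≡ -1 ≡ 30 (mod 31)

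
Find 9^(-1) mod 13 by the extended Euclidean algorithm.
Extended GCD: 9(3) + 13(-2) = 1. So 9^(-1) ≡ 3 mod 13. Verify: 9 × 3 = 27 ≡ 1 mod 13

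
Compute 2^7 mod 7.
Using Fermat: 2^{6} ≡ 1 mod 7. 7 ≡ 1 mod 6. So 2^{7} ≡ 2^{1} ≡ 2 mod 7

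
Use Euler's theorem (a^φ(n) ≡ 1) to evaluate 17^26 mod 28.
By Euler: 17^{12} ≡ 1 mod 28 since gcd(17, 28) = 1. 26 = 2×12 + 2. So 17^{26} ≡ 17^{2} ≡ 9 mod 28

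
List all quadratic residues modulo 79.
QRs mod 79: {1, 2, 4, 5, 8, 9, 10, 11, 13, 16, 18, 19, 20, 21, 22, 23, 25, 26, 31, 32, 36, 38, 40, 42, 44, 45, 46, 49, 50, 51, 52, 55, 62, 64, 65, 67, 72, 73, 76}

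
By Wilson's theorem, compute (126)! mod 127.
By Wilson's theorem, (126)! ≡ -1 ≡ 126 mod 127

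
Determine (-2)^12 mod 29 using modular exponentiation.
By repeated squaring mod 29: (-2)^{1}≡27, (-2)^{2}≡4, (-2)^{4}≡16, (-2)^{8}≡24. Then (-2)^{12} = (-2)^{8+4} ≡ 24 × 16 ≡ 7 mod 29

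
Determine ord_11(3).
Powers of 3 mod 11: 3^1≡3, 3^2≡9, 3^3≡5, 3^4≡4, 3^5≡1. ord_11(3) = 5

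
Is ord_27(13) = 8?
Powers of 13 mod 27: 13^1≡13, 13^2≡7, 13^3≡10, 13^4≡22, 13^5≡16, 13^6≡19, 13^7≡4, 13^8≡25, 13^9≡1. 13^8≡25≢1, so ord ≠ 8. No, the actual order is 9.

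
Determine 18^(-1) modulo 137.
Since 137 is prime, by Fermat 18^(-1) ≡ 18^{135} ≡ 99 (mod 137). Verify: 18 × 99 = 1782 ≡ 1 (mod 137)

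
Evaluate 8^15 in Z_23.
By repeated squaring (mod 23): 8^{1}≡8, 8^{2}≡18, 8^{4}≡2, 8^{8}≡4. Then 8^{15} = 8^{8+4+2+1} ≡ 4 × 2 × 18 × 8 ≡ 2 (mod 23)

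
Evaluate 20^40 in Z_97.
By repeated squaring (mod 97): 20^{1}≡20, 20^{2}≡12, 20^{4}≡47, 20^{8}≡75, 20^{16}≡96, 20^{32}≡1. Then 20^{40} = 20^{32+8} ≡ 1 × 75 ≡ 75 (mod 97)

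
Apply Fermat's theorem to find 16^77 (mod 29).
By Fermat: 16^{28} ≡ 1 (mod 29). 77 = 2×28 + 21. So 16^{77} ≡ 16^{21} ≡ 1 (mod 29)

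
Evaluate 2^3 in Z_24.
2^{3} = 8 ≡ 8 (mod 24)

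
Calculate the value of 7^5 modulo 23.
By repeated squaring mod 23: 7^{1}≡7, 7^{2}≡3, 7^{4}≡9. Then 7^{5} = 7^{4+1} ≡ 9 × 7 ≡ 17 mod 23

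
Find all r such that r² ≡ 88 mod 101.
The square roots of 88 mod 101 are 54 and 47. Verify: 54² = 2916 ≡ 88 mod 101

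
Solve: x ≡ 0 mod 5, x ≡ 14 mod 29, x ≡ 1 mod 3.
M = 5 × 29 × 3 = 435. M₁ = 87, y₁ ≡ 3 mod 5. M₂ = 15, y₂ ≡ 2 mod 29. M₃ = 145, y₃ ≡ 1 mod 3. x = 0×87×3 + 14×15×2 + 1×145×1 ≡ 130 mod 435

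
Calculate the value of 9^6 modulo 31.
By repeated squaring (mod 31): 9^{1}≡9, 9^{2}≡19, 9^{4}≡20. Then 9^{6} = 9^{4+2} ≡ 20 × 19 ≡ 8 (mod 31)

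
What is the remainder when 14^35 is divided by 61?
By repeated squaring (mod 61): 14^{1}≡14, 14^{2}≡13, 14^{4}≡47, 14^{8}≡13, 14^{16}≡47, 14^{32}≡13. Then 14^{35} = 14^{32+2+1} ≡ 13 × 13 × 14 ≡ 48 (mod 61)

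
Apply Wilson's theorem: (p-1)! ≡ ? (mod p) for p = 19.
By Wilson's theorem, (18)! ≡ -1 ≡ 18 (mod 19)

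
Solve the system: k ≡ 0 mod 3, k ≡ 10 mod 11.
M = 3 × 11 = 33. M₁ = 11, y₁ ≡ 2 mod 3. M₂ = 3, y₂ ≡ 4 mod 11. k = 0×11×2 + 10×3×4 ≡ 21 mod 33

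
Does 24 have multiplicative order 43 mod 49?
Powers of 24 mod 49: 24^1≡24, 24^2≡37, 24^3≡6, 24^4≡46, 24^5≡26, 24^6≡36, 24^7≡31, 24^8≡9, 24^9≡20, 24^10≡39, 24^11≡5, 24^12≡22, 24^13≡38, 24^14≡30, 24^15≡34, 24^16≡32, 24^17≡33, 24^18≡8, 24^19≡45, 24^20≡2, 24^21≡48, 24^22≡25, 24^23≡12, 24^24≡43, 24^25≡3, 24^26≡23, 24^27≡13, 24^28≡18, 24^29≡40, 24^30≡29, 24^31≡10, 24^32≡44, 24^33≡27, 24^34≡11, 24^35≡19, 24^36≡15, 24^37≡17, 24^38≡16, 24^39≡41, 24^40≡4, 24^41≡47, 24^42≡1. Already 24^42≡1, so the order is 42 < 43. No, the actual order is 42.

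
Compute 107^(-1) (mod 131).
Since 131 is prime, by Fermat 107^(-1) ≡ 107^{129} ≡ 60 (mod 131). Verify: 107 × 60 = 6420 ≡ 1 (mod 131)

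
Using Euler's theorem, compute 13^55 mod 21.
By Euler: 13^{12} ≡ 1 (mod 21) since gcd(13, 21) = 1. 55 = 4×12 + 7. So 13^{55} ≡ 13^{7} ≡ 13 (mod 21)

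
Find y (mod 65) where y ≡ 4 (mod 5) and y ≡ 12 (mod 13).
M = 5 × 13 = 65. M₁ = 13, y₁ ≡ 2 (mod 5). M₂ = 5, y₂ ≡ 8 (mod 13). y = 4×13×2 + 12×5×8 ≡ 64 (mod 65)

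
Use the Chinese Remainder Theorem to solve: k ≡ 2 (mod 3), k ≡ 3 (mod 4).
M = 3 × 4 = 12. M₁ = 4, y₁ ≡ 1 (mod 3). M₂ = 3, y₂ ≡ 3 (mod 4). k = 2×4×1 + 3×3×3 ≡ 11 (mod 12)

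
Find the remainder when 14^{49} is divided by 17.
By Fermat: 14^{16} ≡ 1 mod 17. 49 = 3×16 + 1. So 14^{49} ≡ 14^{1} ≡ 14 mod 17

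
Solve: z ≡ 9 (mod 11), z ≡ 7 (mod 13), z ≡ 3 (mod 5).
M = 11 × 13 × 5 = 715. M₁ = 65, y₁ ≡ 10 (mod 11). M₂ = 55, y₂ ≡ 9 (mod 13). M₃ = 143, y₃ ≡ 2 (mod 5). z = 9×65×10 + 7×55×9 + 3×143×2 ≡ 163 (mod 715)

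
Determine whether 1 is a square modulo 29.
By Euler's criterion: 1^{14} ≡ 1 (mod 29). Since this equals 1, 1 is a QR.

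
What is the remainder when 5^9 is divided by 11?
By repeated squaring (mod 11): 5^{1}≡5, 5^{2}≡3, 5^{4}≡9, 5^{8}≡4. Then 5^{9} = 5^{8+1} ≡ 4 × 5 ≡ 9 (mod 11)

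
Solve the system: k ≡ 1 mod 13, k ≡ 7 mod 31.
M = 13 × 31 = 403. M₁ = 31, y₁ ≡ 8 mod 13. M₂ = 13, y₂ ≡ 12 mod 31. k = 1×31×8 + 7×13×12 ≡ 131 mod 403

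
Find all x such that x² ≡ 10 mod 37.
The square roots of 10 mod 37 are 26 and 11. Verify: 26² = 676 ≡ 10 mod 37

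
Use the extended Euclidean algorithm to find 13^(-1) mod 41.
Extended GCD: 13(19) + 41(-6) = 1. So 13^(-1) ≡ 19 mod 41. Verify: 13 × 19 = 247 ≡ 1 mod 41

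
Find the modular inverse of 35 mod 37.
Since 37 is prime, by Fermat 35^(-1) ≡ 35^{35} ≡ 18 (mod 37). Verify: 35 × 18 = 630 ≡ 1 (mod 37)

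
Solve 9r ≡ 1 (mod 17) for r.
Since 17 is prime, by Fermat 9^(-1) ≡ 9^{15} ≡ 2 (mod 17). Verify: 9 × 2 = 18 ≡ 1 (mod 17)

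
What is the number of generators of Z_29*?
There are φ(29-1) = φ(28) = 12 primitive roots modulo 29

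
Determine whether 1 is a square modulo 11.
By Euler's criterion: 1^{5} ≡ 1 (mod 11). Since this equals 1, 1 is a QR.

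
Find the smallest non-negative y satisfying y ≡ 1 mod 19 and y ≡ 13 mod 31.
M = 19 × 31 = 589. M₁ = 31, y₁ ≡ 8 mod 19. M₂ = 19, y₂ ≡ 18 mod 31. y = 1×31×8 + 13×19×18 ≡ 571 mod 589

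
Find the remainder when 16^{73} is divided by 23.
By Fermat: 16^{22} ≡ 1 (mod 23). 73 = 3×22 + 7. So 16^{73} ≡ 16^{7} ≡ 18 (mod 23)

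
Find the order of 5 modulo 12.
Powers of 5 mod 12: 5^1≡5, 5^2≡1. Order = 2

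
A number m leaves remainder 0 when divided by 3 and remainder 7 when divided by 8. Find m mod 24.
M = 3 × 8 = 24. M₁ = 8, y₁ ≡ 2 mod 3. M₂ = 3, y₂ ≡ 3 mod 8. m = 0×8×2 + 7×3×3 ≡ 15 mod 24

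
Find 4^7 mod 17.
By repeated squaring mod 17: 4^{1}≡4, 4^{2}≡16, 4^{4}≡1. Then 4^{7} = 4^{4+2+1} ≡ 1 × 16 × 4 ≡ 13 mod 17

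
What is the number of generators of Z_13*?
There are φ(13-1) = φ(12) = 4 primitive roots modulo 13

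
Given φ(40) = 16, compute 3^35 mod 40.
By Euler: 3^{16} ≡ 1 mod 40 since gcd(3, 40) = 1. 35 = 2×16 + 3. So 3^{35} ≡ 3^{3} ≡ 27 mod 40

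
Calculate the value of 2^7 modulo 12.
By repeated squaring mod 12: 2^{1}≡2, 2^{2}≡4, 2^{4}≡4. Then 2^{7} = 2^{4+2+1} ≡ 4 × 4 × 2 ≡ 8 mod 12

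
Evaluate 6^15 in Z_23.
By repeated squaring mod 23: 6^{1}≡6, 6^{2}≡13, 6^{4}≡8, 6^{8}≡18. Then 6^{15} = 6^{8+4+2+1} ≡ 18 × 8 × 13 × 6 ≡ 8 mod 23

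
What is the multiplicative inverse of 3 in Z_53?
Since 53 is prime, by Fermat 3^(-1) ≡ 3^{51} ≡ 18 mod 53. Verify: 3 × 18 = 54 ≡ 1 mod 53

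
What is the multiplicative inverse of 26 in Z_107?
Since 107 is prime, by Fermat 26^(-1) ≡ 26^{105} ≡ 70 mod 107. Verify: 26 × 70 = 1820 ≡ 1 mod 107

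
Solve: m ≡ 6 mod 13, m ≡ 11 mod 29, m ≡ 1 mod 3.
M = 13 × 29 × 3 = 1131. M₁ = 87, y₁ ≡ 3 mod 13. M₂ = 39, y₂ ≡ 3 mod 29. M₃ = 377, y₃ ≡ 2 mod 3. m = 6×87×3 + 11×39×3 + 1×377×2 ≡ 214 mod 1131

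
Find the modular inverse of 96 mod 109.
Since 109 is prime, by Fermat 96^(-1) ≡ 96^{107} ≡ 67 (mod 109). Verify: 96 × 67 = 6432 ≡ 1 (mod 109)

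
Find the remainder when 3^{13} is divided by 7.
By Fermat: 3^{6} ≡ 1 (mod 7). 13 = 2×6 + 1. So 3^{13} ≡ 3^{1} ≡ 3 (mod 7)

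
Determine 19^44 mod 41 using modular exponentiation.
Using Fermat: 19^{40} ≡ 1 (mod 41). 44 ≡ 4 (mod 40). So 19^{44} ≡ 19^{4} ≡ 23 (mod 41)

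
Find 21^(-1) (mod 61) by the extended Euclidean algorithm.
Extended GCD: 21(-29) + 61(10) = 1. So 21^(-1) ≡ -29 ≡ 32 (mod 61). Verify: 21 × 32 = 672 ≡ 1 (mod 61)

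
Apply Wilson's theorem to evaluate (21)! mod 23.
(22)! = (21)! × (22) ≡ -1 (mod 23). So (21)! ≡ -1 × (22)^(-1) ≡ (-1)×(-1) = 1 (mod 23)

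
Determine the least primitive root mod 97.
g = 5. Powers: [5, 25, 28, 43, 21, 8, 40, ...] generates all 96 non-zero residues.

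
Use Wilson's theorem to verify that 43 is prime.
(42)! mod 43 = 42. Since this equals -1 mod 43, Wilson confirms 43 is prime.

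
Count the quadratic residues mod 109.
For prime 109, there are (p-1)/2 = (109-1)/2 = 54 quadratic residues (excluding 0).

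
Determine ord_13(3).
Powers of 3 mod 13: 3^1≡3, 3^2≡9, 3^3≡1. ord_13(3) = 3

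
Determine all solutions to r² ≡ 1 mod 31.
The square roots of 1 mod 31 are 1 and 30. Verify: 1² = 1 ≡ 1 mod 31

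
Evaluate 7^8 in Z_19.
By repeated squaring mod 19: 7^{1}≡7, 7^{2}≡11, 7^{4}≡7, 7^{8}≡11. So 7^{8} ≡ 11 mod 19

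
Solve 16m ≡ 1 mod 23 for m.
Since 23 is prime, by Fermat 16^(-1) ≡ 16^{21} ≡ 13 mod 23. Verify: 16 × 13 = 208 ≡ 1 mod 23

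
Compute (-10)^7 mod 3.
Using Fermat: (-10)^{2} ≡ 1 mod 3. 7 ≡ 1 mod 2. So (-10)^{7} ≡ (-10)^{1} ≡ 2 mod 3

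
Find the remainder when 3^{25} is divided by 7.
By Fermat: 3^{6} ≡ 1 mod 7. 25 = 4×6 + 1. So 3^{25} ≡ 3^{1} ≡ 3 mod 7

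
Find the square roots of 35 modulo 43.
The square roots of 35 mod 43 are 11 and 32. Verify: 11² = 121 ≡ 35 (mod 43)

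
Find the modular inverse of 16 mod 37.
Since 37 is prime, by Fermat 16^(-1) ≡ 16^{35} ≡ 7 (mod 37). Verify: 16 × 7 = 112 ≡ 1 (mod 37)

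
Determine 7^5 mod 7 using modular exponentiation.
By repeated squaring mod 7: 7^{1}≡0, 7^{2}≡0, 7^{4}≡0. Then 7^{5} = 7^{4+1} ≡ 0 × 0 ≡ 0 mod 7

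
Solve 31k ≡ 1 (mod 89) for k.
Since 89 is prime, by Fermat 31^(-1) ≡ 31^{87} ≡ 23 (mod 89). Verify: 31 × 23 = 713 ≡ 1 (mod 89)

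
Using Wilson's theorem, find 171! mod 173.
(172)! = (171)! × (172) ≡ -1 (mod 173). So (171)! ≡ -1 × (172)^(-1) ≡ (-1)×(-1) = 1 (mod 173)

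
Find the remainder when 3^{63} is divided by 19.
By Fermat: 3^{18} ≡ 1 mod 19. 63 = 3×18 + 9. So 3^{63} ≡ 3^{9} ≡ 18 mod 19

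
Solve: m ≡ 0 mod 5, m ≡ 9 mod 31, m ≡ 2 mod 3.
M = 5 × 31 × 3 = 465. M₁ = 93, y₁ ≡ 2 mod 5. M₂ = 15, y₂ ≡ 29 mod 31. M₃ = 155, y₃ ≡ 2 mod 3. m = 0×93×2 + 9×15×29 + 2×155×2 ≡ 350 mod 465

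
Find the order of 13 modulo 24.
Powers of 13 mod 24: 13^1≡13, 13^2≡1. ord_24(13) = 2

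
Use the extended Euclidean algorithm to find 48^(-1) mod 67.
Extended GCD: 48(7) + 67(-5) = 1. So 48^(-1) ≡ 7 (mod 67). Verify: 48 × 7 = 336 ≡ 1 (mod 67)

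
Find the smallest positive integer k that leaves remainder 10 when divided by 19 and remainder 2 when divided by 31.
M = 19 × 31 = 589. M₁ = 31, y₁ ≡ 8 mod 19. M₂ = 19, y₂ ≡ 18 mod 31. k = 10×31×8 + 2×19×18 ≡ 219 mod 589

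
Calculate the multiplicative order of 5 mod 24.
Powers of 5 mod 24: 5^1≡5, 5^2≡1. ord_24(5) = 2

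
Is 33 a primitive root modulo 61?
33^{20} ≡ 1 (mod 61) and 20 < 60, so ord_61(33) = 20 ≠ 60 and 33 is not a primitive root.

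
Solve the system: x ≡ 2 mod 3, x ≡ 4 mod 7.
M = 3 × 7 = 21. M₁ = 7, y₁ ≡ 1 mod 3. M₂ = 3, y₂ ≡ 5 mod 7. x = 2×7×1 + 4×3×5 ≡ 11 mod 21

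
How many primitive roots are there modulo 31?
There are φ(31-1) = φ(30) = 8 primitive roots modulo 31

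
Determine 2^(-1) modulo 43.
Since 43 is prime, by Fermat 2^(-1) ≡ 2^{41} ≡ 22 (mod 43). Verify: 2 × 22 = 44 ≡ 1 (mod 43)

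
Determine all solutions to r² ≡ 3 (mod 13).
The square roots of 3 mod 13 are 9 and 4. Verify: 9² = 81 ≡ 3 (mod 13)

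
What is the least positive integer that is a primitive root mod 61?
g = 2. Powers: [2, 4, 8, 16, 32, 3, 6, ...] generates all 60 non-zero residues.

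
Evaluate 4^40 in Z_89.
By repeated squaring mod 89: 4^{1}≡4, 4^{2}≡16, 4^{4}≡78, 4^{8}≡32, 4^{16}≡45, 4^{32}≡67. Then 4^{40} = 4^{32+8} ≡ 67 × 32 ≡ 8 mod 89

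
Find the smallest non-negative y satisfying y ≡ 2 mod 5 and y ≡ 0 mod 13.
M = 5 × 13 = 65. M₁ = 13, y₁ ≡ 2 mod 5. M₂ = 5, y₂ ≡ 8 mod 13. y = 2×13×2 + 0×5×8 ≡ 52 mod 65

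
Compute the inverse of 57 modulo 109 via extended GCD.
Extended GCD: 57(44) + 109(-23) = 1. So 57^(-1) ≡ 44 (mod 109). Verify: 57 × 44 = 2508 ≡ 1 (mod 109)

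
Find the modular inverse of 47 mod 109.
Since 109 is prime, by Fermat 47^(-1) ≡ 47^{107} ≡ 58 (mod 109). Verify: 47 × 58 = 2726 ≡ 1 (mod 109)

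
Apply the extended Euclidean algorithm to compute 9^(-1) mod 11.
Extended GCD: 9(5) + 11(-4) = 1. So 9^(-1) ≡ 5 mod 11. Verify: 9 × 5 = 45 ≡ 1 mod 11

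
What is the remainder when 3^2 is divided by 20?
3^{2} = 9 ≡ 9 mod 20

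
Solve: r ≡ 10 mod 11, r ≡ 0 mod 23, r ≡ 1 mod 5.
M = 11 × 23 × 5 = 1265. M₁ = 115, y₁ ≡ 9 mod 11. M₂ = 55, y₂ ≡ 18 mod 23. M₃ = 253, y₃ ≡ 2 mod 5. r = 10×115×9 + 0×55×18 + 1×253×2 ≡ 736 mod 1265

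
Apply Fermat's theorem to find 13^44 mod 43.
By Fermat: 13^{42} ≡ 1 mod 43. So 13^{44} = 13^{42} · 13^{2} ≡ 13^{2} ≡ 40 mod 43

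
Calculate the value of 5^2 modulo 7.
5^{2} = 25 ≡ 4 (mod 7)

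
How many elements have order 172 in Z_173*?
A prime p has φ(p-1) primitive roots; here φ(172) = 84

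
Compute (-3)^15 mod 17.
By repeated squaring (mod 17): (-3)^{1}≡14, (-3)^{2}≡9, (-3)^{4}≡13, (-3)^{8}≡16. Then (-3)^{15} = (-3)^{8+4+2+1} ≡ 16 × 13 × 9 × 14 ≡ 11 (mod 17)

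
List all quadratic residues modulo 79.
Quadratic residues modulo 79: {1, 2, 4, 5, 8, 9, 10, 11, 13, 16, 18, 19, 20, 21, 22, 23, 25, 26, 31, 32, 36, 38, 40, 42, 44, 45, 46, 49, 50, 51, 52, 55, 62, 64, 65, 67, 72, 73, 76}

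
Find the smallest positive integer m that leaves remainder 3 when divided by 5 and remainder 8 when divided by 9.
M = 5 × 9 = 45. M₁ = 9, y₁ ≡ 4 (mod 5). M₂ = 5, y₂ ≡ 2 (mod 9). m = 3×9×4 + 8×5×2 ≡ 8 (mod 45)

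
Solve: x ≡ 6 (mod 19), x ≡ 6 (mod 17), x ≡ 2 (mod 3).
M = 19 × 17 × 3 = 969. M₁ = 51, y₁ ≡ 3 (mod 19). M₂ = 57, y₂ ≡ 3 (mod 17). M₃ = 323, y₃ ≡ 2 (mod 3). x = 6×51×3 + 6×57×3 + 2×323×2 ≡ 329 (mod 969)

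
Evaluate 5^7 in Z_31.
By repeated squaring (mod 31): 5^{1}≡5, 5^{2}≡25, 5^{4}≡5. Then 5^{7} = 5^{4+2+1} ≡ 5 × 25 × 5 ≡ 5 (mod 31)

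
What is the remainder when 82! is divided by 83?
By Wilson's theorem, (82)! ≡ -1 ≡ 82 (mod 83)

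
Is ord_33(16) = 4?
Powers of 16 mod 33: 16^1≡16, 16^2≡25, 16^3≡4, 16^4≡31, 16^5≡1. 16^4≡31≢1, so ord ≠ 4. No, the actual order is 5.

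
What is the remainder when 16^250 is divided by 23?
Using Fermat: 16^{22} ≡ 1 (mod 23). 250 ≡ 8 (mod 22). So 16^{250} ≡ 16^{8} ≡ 12 (mod 23)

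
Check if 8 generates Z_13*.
8^{4} ≡ 1 mod 13 and 4 < 12, so ord_13(8) = 4 ≠ 12 and 8 is not a primitive root.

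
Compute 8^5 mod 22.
By repeated squaring (mod 22): 8^{1}≡8, 8^{2}≡20, 8^{4}≡4. Then 8^{5} = 8^{4+1} ≡ 4 × 8 ≡ 10 (mod 22)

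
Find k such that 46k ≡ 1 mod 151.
Since 151 is prime, by Fermat 46^(-1) ≡ 46^{149} ≡ 23 mod 151. Verify: 46 × 23 = 1058 ≡ 1 mod 151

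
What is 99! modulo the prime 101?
(100)! = (99)! × (100) ≡ -1 (mod 101). So (99)! ≡ -1 × (100)^(-1) ≡ (-1)×(-1) = 1 (mod 101)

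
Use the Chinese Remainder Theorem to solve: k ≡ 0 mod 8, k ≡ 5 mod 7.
M = 8 × 7 = 56. M₁ = 7, y₁ ≡ 7 mod 8. M₂ = 8, y₂ ≡ 1 mod 7. k = 0×7×7 + 5×8×1 ≡ 40 mod 56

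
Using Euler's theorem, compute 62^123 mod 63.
By Euler: 62^{36} ≡ 1 (mod 63) since gcd(62, 63) = 1. 123 = 3×36 + 15. So 62^{123} ≡ 62^{15} ≡ 62 (mod 63)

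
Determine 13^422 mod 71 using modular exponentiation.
Using Fermat: 13^{70} ≡ 1 mod 71. 422 ≡ 2 mod 70. So 13^{422} ≡ 13^{2} ≡ 27 mod 71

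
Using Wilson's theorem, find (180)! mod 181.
By Wilson's theorem, (180)! ≡ -1 ≡ 180 (mod 181)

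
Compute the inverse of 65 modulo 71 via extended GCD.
Extended GCD: 65(-12) + 71(11) = 1. So 65^(-1) ≡ -12 ≡ 59 mod 71. Verify: 65 × 59 = 3835 ≡ 1 mod 71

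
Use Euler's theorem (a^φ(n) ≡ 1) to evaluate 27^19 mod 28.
By Euler: 27^{12} ≡ 1 (mod 28) since gcd(27, 28) = 1. 19 = 1×12 + 7. So 27^{19} ≡ 27^{7} ≡ 27 (mod 28)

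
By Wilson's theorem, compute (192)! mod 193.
By Wilson's theorem, (192)! ≡ -1 ≡ 192 mod 193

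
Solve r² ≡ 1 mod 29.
The square roots of 1 mod 29 are 1 and 28. Verify: 1² = 1 ≡ 1 mod 29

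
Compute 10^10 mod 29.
By repeated squaring mod 29: 10^{1}≡10, 10^{2}≡13, 10^{4}≡24, 10^{8}≡25. Then 10^{10} = 10^{8+2} ≡ 25 × 13 ≡ 6 mod 29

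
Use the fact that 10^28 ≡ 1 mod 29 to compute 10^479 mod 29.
By Fermat: 10^{28} ≡ 1 mod 29. 479 ≡ 3 mod 28. So 10^{479} ≡ 10^{3} ≡ 14 mod 29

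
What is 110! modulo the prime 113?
(112)! = (110)! × (111) × (112) ≡ -1 (mod 113). So (110)! ≡ -1 × [(112)(111)]^(-1) ≡ 56 (mod 113)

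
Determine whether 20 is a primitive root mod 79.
20^{39} ≡ 1 (mod 79) and 39 < 78, so ord_79(20) = 39 ≠ 78 and 20 is not a primitive root.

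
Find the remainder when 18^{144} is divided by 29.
By Fermat: 18^{28} ≡ 1 (mod 29). 144 = 5×28 + 4. So 18^{144} ≡ 18^{4} ≡ 25 (mod 29)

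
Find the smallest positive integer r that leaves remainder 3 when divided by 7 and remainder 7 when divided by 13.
M = 7 × 13 = 91. M₁ = 13, y₁ ≡ 6 mod 7. M₂ = 7, y₂ ≡ 2 mod 13. r = 3×13×6 + 7×7×2 ≡ 59 mod 91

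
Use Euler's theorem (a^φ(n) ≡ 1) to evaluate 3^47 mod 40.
By Euler: 3^{16} ≡ 1 (mod 40) since gcd(3, 40) = 1. 47 = 2×16 + 15. So 3^{47} ≡ 3^{15} ≡ 27 (mod 40)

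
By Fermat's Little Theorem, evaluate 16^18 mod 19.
By Fermat's Little Theorem, 16^{18} ≡ 1 (mod 19) since 19 is prime and gcd(16, 19) = 1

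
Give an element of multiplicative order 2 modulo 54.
53 has order 2 mod 54 since 53^{2} ≡ 1 mod 54 and no smaller power works.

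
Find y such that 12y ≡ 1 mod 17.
Since 17 is prime, by Fermat 12^(-1) ≡ 12^{15} ≡ 10 mod 17. Verify: 12 × 10 = 120 ≡ 1 mod 17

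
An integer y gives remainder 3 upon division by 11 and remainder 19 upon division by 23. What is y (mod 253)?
M = 11 × 23 = 253. M₁ = 23, y₁ ≡ 1 (mod 11). M₂ = 11, y₂ ≡ 21 (mod 23). y = 3×23×1 + 19×11×21 ≡ 157 (mod 253)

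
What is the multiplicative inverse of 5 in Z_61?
Since 61 is prime, by Fermat 5^(-1) ≡ 5^{59} ≡ 49 mod 61. Verify: 5 × 49 = 245 ≡ 1 mod 61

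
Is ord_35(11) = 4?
Powers of 11 mod 35: 11^1≡11, 11^2≡16, 11^3≡1. Already 11^3≡1, so the order is 3 < 4. No, the actual order is 3.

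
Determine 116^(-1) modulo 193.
Since 193 is prime, by Fermat 116^(-1) ≡ 116^{191} ≡ 5 mod 193. Verify: 116 × 5 = 580 ≡ 1 mod 193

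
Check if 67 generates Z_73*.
67^{36} ≡ 1 (mod 73) and 36 < 72, so ord_73(67) = 36 ≠ 72 and 67 is not a primitive root.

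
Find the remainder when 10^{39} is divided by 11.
By Fermat: 10^{10} ≡ 1 mod 11. 39 = 3×10 + 9. So 10^{39} ≡ 10^{9} ≡ 10 mod 11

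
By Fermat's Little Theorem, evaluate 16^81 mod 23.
By Fermat: 16^{22} ≡ 1 mod 23. 81 = 3×22 + 15. So 16^{81} ≡ 16^{15} ≡ 9 mod 23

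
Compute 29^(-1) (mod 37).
Since 37 is prime, by Fermat 29^(-1) ≡ 29^{35} ≡ 23 (mod 37). Verify: 29 × 23 = 667 ≡ 1 (mod 37)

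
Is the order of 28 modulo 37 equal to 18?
Powers of 28 mod 37: 28^1≡28, 28^2≡7, 28^3≡11, 28^4≡12, 28^5≡3, 28^6≡10, 28^7≡21, 28^8≡33, 28^9≡36, 28^10≡9, 28^11≡30, 28^12≡26, 28^13≡25, 28^14≡34, 28^15≡27, 28^16≡16, 28^17≡4, 28^18≡1. First k with 28^k≡1 is k=18. Yes, ord_37(28) = 18.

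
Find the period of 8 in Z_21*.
Powers of 8 mod 21: 8^1≡8, 8^2≡1. Order = 2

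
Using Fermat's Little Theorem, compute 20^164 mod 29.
By Fermat: 20^{28} ≡ 1 (mod 29). 164 = 5×28 + 24. So 20^{164} ≡ 20^{24} ≡ 25 (mod 29)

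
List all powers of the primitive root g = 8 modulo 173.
8^1, 8^2, ..., 8^{172} mod 173: [8, 64, 166, 117, 71, 49, 46, 22, 3, 24, 19, 152, 5, 40, 147, 138, 66, 9, 72, 57, 110, 15, 120, 95, 68, 25, 27, 43, 171, 157, 45, 14, 112, 31, 75, 81, 129, 167, 125, 135, 42, 163, 93, 52, 70, 41, 155, 29, 59, 126, 143, 106, 156, 37, 123, 119, 87, 4, 32, 83, 145, 122, 111, 23, 11, 88, 12, 96, 76, 89, 20, 160, 69, 33, 91, 36, 115, 55, 94, 60, 134, 34, 99, 100, 108, 172, 165, 109, 7, 56, 102, 124, 127, 151, 170, 149, 154, 21, 168, 133, 26, 35, 107, 164, 101, 116, 63, 158, 53, 78, 105, 148, 146, 130, 2, 16, 128, 159, 61, 142, 98, 92, 44, 6, 48, 38, 131, 10, 80, 121, 103, 132, 18, 144, 114, 47, 30, 67, 17, 136, 50, 54, 86, 169, 141, 90, 28, 51, 62, 150, 162, 85, 161, 77, 97, 84, 153, 13, 104, 140, 82, 137, 58, 118, 79, 113, 39, 139, 74, 73, 65, 1]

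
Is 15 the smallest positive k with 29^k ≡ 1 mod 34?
Powers of 29 mod 34: 29^1≡29, 29^2≡25, 29^3≡11, 29^4≡13, 29^5≡3, 29^6≡19, 29^7≡7, 29^8≡33, 29^9≡5, 29^10≡9, 29^11≡23, 29^12≡21, 29^13≡31, 29^14≡15, 29^15≡27, 29^16≡1. 29^15≡27≢1, so ord ≠ 15. No, the actual order is 16.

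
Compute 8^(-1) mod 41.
Since 41 is prime, by Fermat 8^(-1) ≡ 8^{39} ≡ 36 mod 41. Verify: 8 × 36 = 288 ≡ 1 mod 41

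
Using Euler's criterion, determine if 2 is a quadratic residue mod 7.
By Euler's criterion: 2^{3} ≡ 1 mod 7. Since this equals 1, 2 is a QR.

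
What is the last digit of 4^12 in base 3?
Using Fermat: 4^{2} ≡ 1 (mod 3). 12 ≡ 0 (mod 2). So 4^{12} ≡ 4^{0} ≡ 1 (mod 3)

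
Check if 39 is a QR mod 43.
By Euler's criterion: 39^{21} ≡ 42 mod 43. Since this equals -1 (≡ 42), 39 is not a QR.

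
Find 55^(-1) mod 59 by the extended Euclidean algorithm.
Extended GCD: 55(-15) + 59(14) = 1. So 55^(-1) ≡ -15 ≡ 44 mod 59. Verify: 55 × 44 = 2420 ≡ 1 mod 59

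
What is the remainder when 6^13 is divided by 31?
By repeated squaring (mod 31): 6^{1}≡6, 6^{2}≡5, 6^{4}≡25, 6^{8}≡5. Then 6^{13} = 6^{8+4+1} ≡ 5 × 25 × 6 ≡ 6 (mod 31)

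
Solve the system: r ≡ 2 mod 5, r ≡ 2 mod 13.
M = 5 × 13 = 65. M₁ = 13, y₁ ≡ 2 mod 5. M₂ = 5, y₂ ≡ 8 mod 13. r = 2×13×2 + 2×5×8 ≡ 2 mod 65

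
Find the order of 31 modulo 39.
Powers of 31 mod 39: 31^1≡31, 31^2≡25, 31^3≡34, 31^4≡1. ord_39(31) = 4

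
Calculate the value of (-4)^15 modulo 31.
By repeated squaring mod 31: (-4)^{1}≡27, (-4)^{2}≡16, (-4)^{4}≡8, (-4)^{8}≡2. Then (-4)^{15} = (-4)^{8+4+2+1} ≡ 2 × 8 × 16 × 27 ≡ 30 mod 31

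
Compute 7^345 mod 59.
Using Fermat: 7^{58} ≡ 1 mod 59. 345 ≡ 55 mod 58. So 7^{345} ≡ 7^{55} ≡ 16 mod 59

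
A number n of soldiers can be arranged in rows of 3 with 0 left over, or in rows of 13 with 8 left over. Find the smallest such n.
M = 3 × 13 = 39. M₁ = 13, y₁ ≡ 1 (mod 3). M₂ = 3, y₂ ≡ 9 (mod 13). n = 0×13×1 + 8×3×9 ≡ 21 (mod 39)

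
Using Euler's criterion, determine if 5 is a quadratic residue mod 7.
By Euler's criterion: 5^{3} ≡ 6 (mod 7). Since this equals -1 (≡ 6), 5 is not a QR.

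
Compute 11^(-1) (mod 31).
Since 31 is prime, by Fermat 11^(-1) ≡ 11^{29} ≡ 17 (mod 31). Verify: 11 × 17 = 187 ≡ 1 (mod 31)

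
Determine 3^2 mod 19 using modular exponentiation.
3^{2} = 9 ≡ 9 (mod 19)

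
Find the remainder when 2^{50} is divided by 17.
By Fermat: 2^{16} ≡ 1 (mod 17). 50 = 3×16 + 2. So 2^{50} ≡ 2^{2} ≡ 4 (mod 17)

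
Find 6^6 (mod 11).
By repeated squaring (mod 11): 6^{1}≡6, 6^{2}≡3, 6^{4}≡9. Then 6^{6} = 6^{4+2} ≡ 9 × 3 ≡ 5 (mod 11)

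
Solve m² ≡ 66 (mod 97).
The square roots of 66 mod 97 are 39 and 58. Verify: 39² = 1521 ≡ 66 (mod 97)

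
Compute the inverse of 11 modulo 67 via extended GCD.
Extended GCD: 11(-6) + 67(1) = 1. So 11^(-1) ≡ -6 ≡ 61 mod 67. Verify: 11 × 61 = 671 ≡ 1 mod 67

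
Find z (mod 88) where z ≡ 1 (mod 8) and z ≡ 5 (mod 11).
M = 8 × 11 = 88. M₁ = 11, y₁ ≡ 3 (mod 8). M₂ = 8, y₂ ≡ 7 (mod 11). z = 1×11×3 + 5×8×7 ≡ 49 (mod 88)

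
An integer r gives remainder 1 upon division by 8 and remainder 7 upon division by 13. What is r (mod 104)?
M = 8 × 13 = 104. M₁ = 13, y₁ ≡ 5 (mod 8). M₂ = 8, y₂ ≡ 5 (mod 13). r = 1×13×5 + 7×8×5 ≡ 33 (mod 104)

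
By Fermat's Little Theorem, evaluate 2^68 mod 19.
By Fermat: 2^{18} ≡ 1 mod 19. 68 = 3×18 + 14. So 2^{68} ≡ 2^{14} ≡ 6 mod 19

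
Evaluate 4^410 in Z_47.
Using Fermat: 4^{46} ≡ 1 (mod 47). 410 ≡ 42 (mod 46). So 4^{410} ≡ 4^{42} ≡ 9 (mod 47)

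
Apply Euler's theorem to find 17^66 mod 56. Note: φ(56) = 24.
By Euler: 17^{24} ≡ 1 mod 56 since gcd(17, 56) = 1. 66 = 2×24 + 18. So 17^{66} ≡ 17^{18} ≡ 1 mod 56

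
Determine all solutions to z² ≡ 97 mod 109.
The square roots of 97 mod 109 are 73 and 36. Verify: 73² = 5329 ≡ 97 mod 109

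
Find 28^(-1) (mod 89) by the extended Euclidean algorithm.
Extended GCD: 28(35) + 89(-11) = 1. So 28^(-1) ≡ 35 (mod 89). Verify: 28 × 35 = 980 ≡ 1 (mod 89)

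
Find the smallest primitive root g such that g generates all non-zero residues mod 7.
g = 3. Powers: [3, 2, 6, 4, 5, 1] generates all 6 non-zero residues.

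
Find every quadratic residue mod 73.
QRs mod 73: {1, 2, 3, 4, 6, 8, 9, 12, 16, 18, 19, 23, 24, 25, 27, 32, 35, 36, 37, 38, 41, 46, 48, 49, 50, 54, 55, 57, 61, 64, 65, 67, 69, 70, 71, 72}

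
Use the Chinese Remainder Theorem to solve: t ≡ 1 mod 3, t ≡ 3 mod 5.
M = 3 × 5 = 15. M₁ = 5, y₁ ≡ 2 mod 3. M₂ = 3, y₂ ≡ 2 mod 5. t = 1×5×2 + 3×3×2 ≡ 13 mod 15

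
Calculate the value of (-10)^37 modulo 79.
By repeated squaring mod 79: (-10)^{1}≡69, (-10)^{2}≡21, (-10)^{4}≡46, (-10)^{8}≡62, (-10)^{16}≡52, (-10)^{32}≡18. Then (-10)^{37} = (-10)^{32+4+1} ≡ 18 × 46 × 69 ≡ 15 mod 79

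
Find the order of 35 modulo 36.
Powers of 35 mod 36: 35^1≡35, 35^2≡1. Order = 2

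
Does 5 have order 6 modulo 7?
ord_7(5) divides 6. For each prime q|6: 5^{3}≡6, 5^{2}≡4, none ≡ 1. So 5 has order 6 and is a primitive root mod 7.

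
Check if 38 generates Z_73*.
38^{36} ≡ 1 (mod 73) and 36 < 72, so ord_73(38) = 36 ≠ 72 and 38 is not a primitive root.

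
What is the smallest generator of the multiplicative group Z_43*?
g = 3. For each prime q|42: 3^{21}≡42, 3^{14}≡36, 3^{6}≡41, none ≡ 1, so ord_43(3) = 42 and 3 is a primitive root.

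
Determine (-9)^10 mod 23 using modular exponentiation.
By repeated squaring mod 23: (-9)^{1}≡14, (-9)^{2}≡12, (-9)^{4}≡6, (-9)^{8}≡13. Then (-9)^{10} = (-9)^{8+2} ≡ 13 × 12 ≡ 18 mod 23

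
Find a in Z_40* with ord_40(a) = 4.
3 has order 4 mod 40 since 3^{4} ≡ 1 mod 40 and no smaller power works.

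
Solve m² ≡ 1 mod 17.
The square roots of 1 mod 17 are 1 and 16. Verify: 1² = 1 ≡ 1 mod 17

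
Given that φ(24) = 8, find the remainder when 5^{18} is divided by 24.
By Euler: 5^{8} ≡ 1 mod 24 since gcd(5, 24) = 1. 18 = 2×8 + 2. So 5^{18} ≡ 5^{2} ≡ 1 mod 24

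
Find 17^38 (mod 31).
Using Fermat: 17^{30} ≡ 1 (mod 31). 38 ≡ 8 (mod 30). So 17^{38} ≡ 17^{8} ≡ 18 (mod 31)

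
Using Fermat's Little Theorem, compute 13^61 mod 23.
By Fermat: 13^{22} ≡ 1 (mod 23). 61 = 2×22 + 17. So 13^{61} ≡ 13^{17} ≡ 6 (mod 23)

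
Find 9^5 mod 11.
By repeated squaring mod 11: 9^{1}≡9, 9^{2}≡4, 9^{4}≡5. Then 9^{5} = 9^{4+1} ≡ 5 × 9 ≡ 1 mod 11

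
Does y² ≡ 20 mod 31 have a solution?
By Euler's criterion: 20^{15} ≡ 1 mod 31. Since this equals 1, 20 is a QR.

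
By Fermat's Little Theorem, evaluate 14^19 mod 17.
By Fermat: 14^{16} ≡ 1 (mod 17). So 14^{19} = 14^{16} · 14^{3} ≡ 14^{3} ≡ 7 (mod 17)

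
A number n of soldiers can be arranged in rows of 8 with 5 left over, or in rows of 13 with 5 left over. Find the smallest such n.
M = 8 × 13 = 104. M₁ = 13, y₁ ≡ 5 (mod 8). M₂ = 8, y₂ ≡ 5 (mod 13). n = 5×13×5 + 5×8×5 ≡ 5 (mod 104)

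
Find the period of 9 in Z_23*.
Powers of 9 mod 23: 9^1≡9, 9^2≡12, 9^3≡16, 9^4≡6, 9^5≡8, 9^6≡3, 9^7≡4, 9^8≡13, 9^9≡2, 9^10≡18, 9^11≡1. So the order of 9 is 11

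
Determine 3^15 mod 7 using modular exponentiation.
Using Fermat: 3^{6} ≡ 1 mod 7. 15 ≡ 3 mod 6. So 3^{15} ≡ 3^{3} ≡ 6 mod 7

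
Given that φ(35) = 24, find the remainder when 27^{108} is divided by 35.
By Euler: 27^{24} ≡ 1 mod 35 since gcd(27, 35) = 1. 108 = 4×24 + 12. So 27^{108} ≡ 27^{12} ≡ 1 mod 35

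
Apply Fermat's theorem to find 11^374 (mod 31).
By Fermat: 11^{30} ≡ 1 (mod 31). 374 ≡ 14 (mod 30). So 11^{374} ≡ 11^{14} ≡ 14 (mod 31)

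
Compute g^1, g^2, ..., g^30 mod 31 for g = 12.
12^1, 12^2, ..., 12^{30} mod 31: [12, 20, 23, 28, 26, 2, 24, 9, 15, 25, 21, 4, 17, 18, 30, 19, 11, 8, 3, 5, 29, 7, 22, 16, 6, 10, 27, 14, 13, 1]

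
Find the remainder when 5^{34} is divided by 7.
By Fermat: 5^{6} ≡ 1 mod 7. 34 = 5×6 + 4. So 5^{34} ≡ 5^{4} ≡ 2 mod 7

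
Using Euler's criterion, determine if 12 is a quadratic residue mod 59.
By Euler's criterion: 12^{29} ≡ 1 (mod 59). Since this equals 1, 12 is a QR.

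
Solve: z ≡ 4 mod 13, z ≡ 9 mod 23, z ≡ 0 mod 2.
M = 13 × 23 × 2 = 598. M₁ = 46, y₁ ≡ 2 mod 13. M₂ = 26, y₂ ≡ 8 mod 23. M₃ = 299, y₃ ≡ 1 mod 2. z = 4×46×2 + 9×26×8 + 0×299×1 ≡ 446 mod 598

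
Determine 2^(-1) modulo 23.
Since 23 is prime, by Fermat 2^(-1) ≡ 2^{21} ≡ 12 mod 23. Verify: 2 × 12 = 24 ≡ 1 mod 23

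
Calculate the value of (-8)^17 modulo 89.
By repeated squaring (mod 89): (-8)^{1}≡81, (-8)^{2}≡64, (-8)^{4}≡2, (-8)^{8}≡4, (-8)^{16}≡16. Then (-8)^{17} = (-8)^{16+1} ≡ 16 × 81 ≡ 50 (mod 89)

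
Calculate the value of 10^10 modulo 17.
By repeated squaring mod 17: 10^{1}≡10, 10^{2}≡15, 10^{4}≡4, 10^{8}≡16. Then 10^{10} = 10^{8+2} ≡ 16 × 15 ≡ 2 mod 17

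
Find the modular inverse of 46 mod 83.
Since 83 is prime, by Fermat 46^(-1) ≡ 46^{81} ≡ 74 mod 83. Verify: 46 × 74 = 3404 ≡ 1 mod 83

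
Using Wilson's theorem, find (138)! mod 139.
By Wilson's theorem, (138)! ≡ -1 ≡ 138 (mod 139)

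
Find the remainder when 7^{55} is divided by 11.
By Fermat: 7^{10} ≡ 1 (mod 11). 55 = 5×10 + 5. So 7^{55} ≡ 7^{5} ≡ 10 (mod 11)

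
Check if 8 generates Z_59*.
ord_59(8) divides 58. For each prime q|58: 8^{29}≡58, 8^{2}≡5, none ≡ 1. So 8 has order 58 and is a primitive root mod 59.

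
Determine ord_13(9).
Powers of 9 mod 13: 9^1≡9, 9^2≡3, 9^3≡1. Order = 3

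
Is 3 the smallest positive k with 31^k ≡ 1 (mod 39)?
Powers of 31 mod 39: 31^1≡31, 31^2≡25, 31^3≡34, 31^4≡1. 31^3≡34≢1, so ord ≠ 3. No, the actual order is 4.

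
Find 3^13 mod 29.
By repeated squaring mod 29: 3^{1}≡3, 3^{2}≡9, 3^{4}≡23, 3^{8}≡7. Then 3^{13} = 3^{8+4+1} ≡ 7 × 23 × 3 ≡ 19 mod 29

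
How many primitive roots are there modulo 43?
Number of primitive roots mod 43 = φ(p-1) = φ(42) = 12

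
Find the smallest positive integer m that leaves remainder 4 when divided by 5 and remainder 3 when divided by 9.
M = 5 × 9 = 45. M₁ = 9, y₁ ≡ 4 mod 5. M₂ = 5, y₂ ≡ 2 mod 9. m = 4×9×4 + 3×5×2 ≡ 39 mod 45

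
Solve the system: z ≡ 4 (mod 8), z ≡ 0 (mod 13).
M = 8 × 13 = 104. M₁ = 13, y₁ ≡ 5 (mod 8). M₂ = 8, y₂ ≡ 5 (mod 13). z = 4×13×5 + 0×8×5 ≡ 52 (mod 104)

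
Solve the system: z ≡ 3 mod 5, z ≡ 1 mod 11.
M = 5 × 11 = 55. M₁ = 11, y₁ ≡ 1 mod 5. M₂ = 5, y₂ ≡ 9 mod 11. z = 3×11×1 + 1×5×9 ≡ 23 mod 55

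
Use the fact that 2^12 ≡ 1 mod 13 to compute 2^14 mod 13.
By Fermat: 2^{12} ≡ 1 mod 13. So 2^{14} = 2^{12} · 2^{2} ≡ 2^{2} ≡ 4 mod 13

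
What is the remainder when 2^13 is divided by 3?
Using Fermat: 2^{2} ≡ 1 mod 3. 13 ≡ 1 mod 2. So 2^{13} ≡ 2^{1} ≡ 2 mod 3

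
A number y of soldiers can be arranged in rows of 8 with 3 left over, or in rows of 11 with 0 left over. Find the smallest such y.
M = 8 × 11 = 88. M₁ = 11, y₁ ≡ 3 (mod 8). M₂ = 8, y₂ ≡ 7 (mod 11). y = 3×11×3 + 0×8×7 ≡ 11 (mod 88)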